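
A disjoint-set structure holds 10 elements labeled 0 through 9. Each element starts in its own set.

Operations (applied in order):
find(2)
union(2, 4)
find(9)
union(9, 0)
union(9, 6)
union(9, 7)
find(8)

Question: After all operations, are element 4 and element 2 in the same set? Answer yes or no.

Answer: yes

Derivation:
Step 1: find(2) -> no change; set of 2 is {2}
Step 2: union(2, 4) -> merged; set of 2 now {2, 4}
Step 3: find(9) -> no change; set of 9 is {9}
Step 4: union(9, 0) -> merged; set of 9 now {0, 9}
Step 5: union(9, 6) -> merged; set of 9 now {0, 6, 9}
Step 6: union(9, 7) -> merged; set of 9 now {0, 6, 7, 9}
Step 7: find(8) -> no change; set of 8 is {8}
Set of 4: {2, 4}; 2 is a member.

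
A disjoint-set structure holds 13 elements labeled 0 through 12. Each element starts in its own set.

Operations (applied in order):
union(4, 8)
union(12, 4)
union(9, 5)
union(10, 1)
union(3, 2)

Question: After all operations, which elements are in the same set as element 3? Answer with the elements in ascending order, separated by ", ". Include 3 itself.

Answer: 2, 3

Derivation:
Step 1: union(4, 8) -> merged; set of 4 now {4, 8}
Step 2: union(12, 4) -> merged; set of 12 now {4, 8, 12}
Step 3: union(9, 5) -> merged; set of 9 now {5, 9}
Step 4: union(10, 1) -> merged; set of 10 now {1, 10}
Step 5: union(3, 2) -> merged; set of 3 now {2, 3}
Component of 3: {2, 3}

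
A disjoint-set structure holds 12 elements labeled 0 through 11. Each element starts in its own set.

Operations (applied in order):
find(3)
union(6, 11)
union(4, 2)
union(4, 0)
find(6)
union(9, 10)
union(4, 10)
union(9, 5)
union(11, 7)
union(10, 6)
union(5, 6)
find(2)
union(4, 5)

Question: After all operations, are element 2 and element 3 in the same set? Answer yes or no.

Step 1: find(3) -> no change; set of 3 is {3}
Step 2: union(6, 11) -> merged; set of 6 now {6, 11}
Step 3: union(4, 2) -> merged; set of 4 now {2, 4}
Step 4: union(4, 0) -> merged; set of 4 now {0, 2, 4}
Step 5: find(6) -> no change; set of 6 is {6, 11}
Step 6: union(9, 10) -> merged; set of 9 now {9, 10}
Step 7: union(4, 10) -> merged; set of 4 now {0, 2, 4, 9, 10}
Step 8: union(9, 5) -> merged; set of 9 now {0, 2, 4, 5, 9, 10}
Step 9: union(11, 7) -> merged; set of 11 now {6, 7, 11}
Step 10: union(10, 6) -> merged; set of 10 now {0, 2, 4, 5, 6, 7, 9, 10, 11}
Step 11: union(5, 6) -> already same set; set of 5 now {0, 2, 4, 5, 6, 7, 9, 10, 11}
Step 12: find(2) -> no change; set of 2 is {0, 2, 4, 5, 6, 7, 9, 10, 11}
Step 13: union(4, 5) -> already same set; set of 4 now {0, 2, 4, 5, 6, 7, 9, 10, 11}
Set of 2: {0, 2, 4, 5, 6, 7, 9, 10, 11}; 3 is not a member.

Answer: no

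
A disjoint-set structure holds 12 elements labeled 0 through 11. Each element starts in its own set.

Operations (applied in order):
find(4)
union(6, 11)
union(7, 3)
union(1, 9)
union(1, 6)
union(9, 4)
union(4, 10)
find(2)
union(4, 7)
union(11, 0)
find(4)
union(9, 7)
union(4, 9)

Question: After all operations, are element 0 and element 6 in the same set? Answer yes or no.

Step 1: find(4) -> no change; set of 4 is {4}
Step 2: union(6, 11) -> merged; set of 6 now {6, 11}
Step 3: union(7, 3) -> merged; set of 7 now {3, 7}
Step 4: union(1, 9) -> merged; set of 1 now {1, 9}
Step 5: union(1, 6) -> merged; set of 1 now {1, 6, 9, 11}
Step 6: union(9, 4) -> merged; set of 9 now {1, 4, 6, 9, 11}
Step 7: union(4, 10) -> merged; set of 4 now {1, 4, 6, 9, 10, 11}
Step 8: find(2) -> no change; set of 2 is {2}
Step 9: union(4, 7) -> merged; set of 4 now {1, 3, 4, 6, 7, 9, 10, 11}
Step 10: union(11, 0) -> merged; set of 11 now {0, 1, 3, 4, 6, 7, 9, 10, 11}
Step 11: find(4) -> no change; set of 4 is {0, 1, 3, 4, 6, 7, 9, 10, 11}
Step 12: union(9, 7) -> already same set; set of 9 now {0, 1, 3, 4, 6, 7, 9, 10, 11}
Step 13: union(4, 9) -> already same set; set of 4 now {0, 1, 3, 4, 6, 7, 9, 10, 11}
Set of 0: {0, 1, 3, 4, 6, 7, 9, 10, 11}; 6 is a member.

Answer: yes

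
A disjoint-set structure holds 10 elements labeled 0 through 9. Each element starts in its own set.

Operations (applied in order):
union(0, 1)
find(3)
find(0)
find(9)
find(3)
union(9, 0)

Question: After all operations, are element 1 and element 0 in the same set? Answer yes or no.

Step 1: union(0, 1) -> merged; set of 0 now {0, 1}
Step 2: find(3) -> no change; set of 3 is {3}
Step 3: find(0) -> no change; set of 0 is {0, 1}
Step 4: find(9) -> no change; set of 9 is {9}
Step 5: find(3) -> no change; set of 3 is {3}
Step 6: union(9, 0) -> merged; set of 9 now {0, 1, 9}
Set of 1: {0, 1, 9}; 0 is a member.

Answer: yes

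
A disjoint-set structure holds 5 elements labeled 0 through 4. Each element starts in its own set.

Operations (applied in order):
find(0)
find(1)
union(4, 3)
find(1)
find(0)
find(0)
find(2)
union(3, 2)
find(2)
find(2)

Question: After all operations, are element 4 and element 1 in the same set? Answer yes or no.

Answer: no

Derivation:
Step 1: find(0) -> no change; set of 0 is {0}
Step 2: find(1) -> no change; set of 1 is {1}
Step 3: union(4, 3) -> merged; set of 4 now {3, 4}
Step 4: find(1) -> no change; set of 1 is {1}
Step 5: find(0) -> no change; set of 0 is {0}
Step 6: find(0) -> no change; set of 0 is {0}
Step 7: find(2) -> no change; set of 2 is {2}
Step 8: union(3, 2) -> merged; set of 3 now {2, 3, 4}
Step 9: find(2) -> no change; set of 2 is {2, 3, 4}
Step 10: find(2) -> no change; set of 2 is {2, 3, 4}
Set of 4: {2, 3, 4}; 1 is not a member.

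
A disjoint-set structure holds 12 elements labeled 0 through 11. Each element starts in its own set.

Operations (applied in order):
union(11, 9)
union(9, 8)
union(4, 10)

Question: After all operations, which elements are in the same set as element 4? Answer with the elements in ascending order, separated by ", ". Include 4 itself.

Step 1: union(11, 9) -> merged; set of 11 now {9, 11}
Step 2: union(9, 8) -> merged; set of 9 now {8, 9, 11}
Step 3: union(4, 10) -> merged; set of 4 now {4, 10}
Component of 4: {4, 10}

Answer: 4, 10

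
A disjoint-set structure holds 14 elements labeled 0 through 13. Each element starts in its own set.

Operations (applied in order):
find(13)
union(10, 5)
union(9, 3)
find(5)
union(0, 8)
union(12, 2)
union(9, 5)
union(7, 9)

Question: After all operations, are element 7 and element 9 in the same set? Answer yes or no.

Step 1: find(13) -> no change; set of 13 is {13}
Step 2: union(10, 5) -> merged; set of 10 now {5, 10}
Step 3: union(9, 3) -> merged; set of 9 now {3, 9}
Step 4: find(5) -> no change; set of 5 is {5, 10}
Step 5: union(0, 8) -> merged; set of 0 now {0, 8}
Step 6: union(12, 2) -> merged; set of 12 now {2, 12}
Step 7: union(9, 5) -> merged; set of 9 now {3, 5, 9, 10}
Step 8: union(7, 9) -> merged; set of 7 now {3, 5, 7, 9, 10}
Set of 7: {3, 5, 7, 9, 10}; 9 is a member.

Answer: yes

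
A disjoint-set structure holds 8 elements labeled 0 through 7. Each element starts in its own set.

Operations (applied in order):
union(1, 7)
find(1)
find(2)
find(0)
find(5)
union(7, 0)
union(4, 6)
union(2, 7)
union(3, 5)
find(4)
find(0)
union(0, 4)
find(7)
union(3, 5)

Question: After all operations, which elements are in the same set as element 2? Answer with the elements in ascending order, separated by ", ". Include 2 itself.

Answer: 0, 1, 2, 4, 6, 7

Derivation:
Step 1: union(1, 7) -> merged; set of 1 now {1, 7}
Step 2: find(1) -> no change; set of 1 is {1, 7}
Step 3: find(2) -> no change; set of 2 is {2}
Step 4: find(0) -> no change; set of 0 is {0}
Step 5: find(5) -> no change; set of 5 is {5}
Step 6: union(7, 0) -> merged; set of 7 now {0, 1, 7}
Step 7: union(4, 6) -> merged; set of 4 now {4, 6}
Step 8: union(2, 7) -> merged; set of 2 now {0, 1, 2, 7}
Step 9: union(3, 5) -> merged; set of 3 now {3, 5}
Step 10: find(4) -> no change; set of 4 is {4, 6}
Step 11: find(0) -> no change; set of 0 is {0, 1, 2, 7}
Step 12: union(0, 4) -> merged; set of 0 now {0, 1, 2, 4, 6, 7}
Step 13: find(7) -> no change; set of 7 is {0, 1, 2, 4, 6, 7}
Step 14: union(3, 5) -> already same set; set of 3 now {3, 5}
Component of 2: {0, 1, 2, 4, 6, 7}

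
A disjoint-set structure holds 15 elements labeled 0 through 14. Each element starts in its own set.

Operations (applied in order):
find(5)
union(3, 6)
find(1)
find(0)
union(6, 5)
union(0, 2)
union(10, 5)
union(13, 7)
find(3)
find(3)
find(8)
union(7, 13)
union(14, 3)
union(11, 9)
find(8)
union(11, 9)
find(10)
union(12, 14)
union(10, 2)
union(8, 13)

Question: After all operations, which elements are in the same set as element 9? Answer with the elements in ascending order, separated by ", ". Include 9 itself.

Step 1: find(5) -> no change; set of 5 is {5}
Step 2: union(3, 6) -> merged; set of 3 now {3, 6}
Step 3: find(1) -> no change; set of 1 is {1}
Step 4: find(0) -> no change; set of 0 is {0}
Step 5: union(6, 5) -> merged; set of 6 now {3, 5, 6}
Step 6: union(0, 2) -> merged; set of 0 now {0, 2}
Step 7: union(10, 5) -> merged; set of 10 now {3, 5, 6, 10}
Step 8: union(13, 7) -> merged; set of 13 now {7, 13}
Step 9: find(3) -> no change; set of 3 is {3, 5, 6, 10}
Step 10: find(3) -> no change; set of 3 is {3, 5, 6, 10}
Step 11: find(8) -> no change; set of 8 is {8}
Step 12: union(7, 13) -> already same set; set of 7 now {7, 13}
Step 13: union(14, 3) -> merged; set of 14 now {3, 5, 6, 10, 14}
Step 14: union(11, 9) -> merged; set of 11 now {9, 11}
Step 15: find(8) -> no change; set of 8 is {8}
Step 16: union(11, 9) -> already same set; set of 11 now {9, 11}
Step 17: find(10) -> no change; set of 10 is {3, 5, 6, 10, 14}
Step 18: union(12, 14) -> merged; set of 12 now {3, 5, 6, 10, 12, 14}
Step 19: union(10, 2) -> merged; set of 10 now {0, 2, 3, 5, 6, 10, 12, 14}
Step 20: union(8, 13) -> merged; set of 8 now {7, 8, 13}
Component of 9: {9, 11}

Answer: 9, 11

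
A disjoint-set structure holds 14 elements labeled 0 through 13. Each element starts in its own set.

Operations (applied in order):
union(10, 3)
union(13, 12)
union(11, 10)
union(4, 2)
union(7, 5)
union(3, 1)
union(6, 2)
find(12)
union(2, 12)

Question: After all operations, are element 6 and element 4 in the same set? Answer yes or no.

Answer: yes

Derivation:
Step 1: union(10, 3) -> merged; set of 10 now {3, 10}
Step 2: union(13, 12) -> merged; set of 13 now {12, 13}
Step 3: union(11, 10) -> merged; set of 11 now {3, 10, 11}
Step 4: union(4, 2) -> merged; set of 4 now {2, 4}
Step 5: union(7, 5) -> merged; set of 7 now {5, 7}
Step 6: union(3, 1) -> merged; set of 3 now {1, 3, 10, 11}
Step 7: union(6, 2) -> merged; set of 6 now {2, 4, 6}
Step 8: find(12) -> no change; set of 12 is {12, 13}
Step 9: union(2, 12) -> merged; set of 2 now {2, 4, 6, 12, 13}
Set of 6: {2, 4, 6, 12, 13}; 4 is a member.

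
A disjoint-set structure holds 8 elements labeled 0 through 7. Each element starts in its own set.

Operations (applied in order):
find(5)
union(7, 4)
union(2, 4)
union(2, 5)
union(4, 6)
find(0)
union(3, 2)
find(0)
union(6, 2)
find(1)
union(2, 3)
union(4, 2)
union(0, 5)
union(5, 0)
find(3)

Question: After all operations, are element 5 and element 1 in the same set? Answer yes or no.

Answer: no

Derivation:
Step 1: find(5) -> no change; set of 5 is {5}
Step 2: union(7, 4) -> merged; set of 7 now {4, 7}
Step 3: union(2, 4) -> merged; set of 2 now {2, 4, 7}
Step 4: union(2, 5) -> merged; set of 2 now {2, 4, 5, 7}
Step 5: union(4, 6) -> merged; set of 4 now {2, 4, 5, 6, 7}
Step 6: find(0) -> no change; set of 0 is {0}
Step 7: union(3, 2) -> merged; set of 3 now {2, 3, 4, 5, 6, 7}
Step 8: find(0) -> no change; set of 0 is {0}
Step 9: union(6, 2) -> already same set; set of 6 now {2, 3, 4, 5, 6, 7}
Step 10: find(1) -> no change; set of 1 is {1}
Step 11: union(2, 3) -> already same set; set of 2 now {2, 3, 4, 5, 6, 7}
Step 12: union(4, 2) -> already same set; set of 4 now {2, 3, 4, 5, 6, 7}
Step 13: union(0, 5) -> merged; set of 0 now {0, 2, 3, 4, 5, 6, 7}
Step 14: union(5, 0) -> already same set; set of 5 now {0, 2, 3, 4, 5, 6, 7}
Step 15: find(3) -> no change; set of 3 is {0, 2, 3, 4, 5, 6, 7}
Set of 5: {0, 2, 3, 4, 5, 6, 7}; 1 is not a member.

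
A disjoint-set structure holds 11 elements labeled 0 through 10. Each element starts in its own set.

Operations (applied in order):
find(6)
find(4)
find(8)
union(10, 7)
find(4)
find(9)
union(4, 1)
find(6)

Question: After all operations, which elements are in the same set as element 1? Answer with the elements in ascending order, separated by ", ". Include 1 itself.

Answer: 1, 4

Derivation:
Step 1: find(6) -> no change; set of 6 is {6}
Step 2: find(4) -> no change; set of 4 is {4}
Step 3: find(8) -> no change; set of 8 is {8}
Step 4: union(10, 7) -> merged; set of 10 now {7, 10}
Step 5: find(4) -> no change; set of 4 is {4}
Step 6: find(9) -> no change; set of 9 is {9}
Step 7: union(4, 1) -> merged; set of 4 now {1, 4}
Step 8: find(6) -> no change; set of 6 is {6}
Component of 1: {1, 4}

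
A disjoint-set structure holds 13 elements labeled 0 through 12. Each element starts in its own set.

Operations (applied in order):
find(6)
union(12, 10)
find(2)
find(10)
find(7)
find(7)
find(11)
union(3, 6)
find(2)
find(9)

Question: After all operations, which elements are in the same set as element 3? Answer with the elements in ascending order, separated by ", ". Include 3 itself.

Step 1: find(6) -> no change; set of 6 is {6}
Step 2: union(12, 10) -> merged; set of 12 now {10, 12}
Step 3: find(2) -> no change; set of 2 is {2}
Step 4: find(10) -> no change; set of 10 is {10, 12}
Step 5: find(7) -> no change; set of 7 is {7}
Step 6: find(7) -> no change; set of 7 is {7}
Step 7: find(11) -> no change; set of 11 is {11}
Step 8: union(3, 6) -> merged; set of 3 now {3, 6}
Step 9: find(2) -> no change; set of 2 is {2}
Step 10: find(9) -> no change; set of 9 is {9}
Component of 3: {3, 6}

Answer: 3, 6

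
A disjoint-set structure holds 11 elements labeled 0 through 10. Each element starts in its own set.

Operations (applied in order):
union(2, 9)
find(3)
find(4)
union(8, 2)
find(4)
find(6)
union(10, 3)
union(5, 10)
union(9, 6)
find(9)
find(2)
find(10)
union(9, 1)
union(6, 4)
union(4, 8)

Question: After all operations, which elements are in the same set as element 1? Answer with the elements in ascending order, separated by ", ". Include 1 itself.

Answer: 1, 2, 4, 6, 8, 9

Derivation:
Step 1: union(2, 9) -> merged; set of 2 now {2, 9}
Step 2: find(3) -> no change; set of 3 is {3}
Step 3: find(4) -> no change; set of 4 is {4}
Step 4: union(8, 2) -> merged; set of 8 now {2, 8, 9}
Step 5: find(4) -> no change; set of 4 is {4}
Step 6: find(6) -> no change; set of 6 is {6}
Step 7: union(10, 3) -> merged; set of 10 now {3, 10}
Step 8: union(5, 10) -> merged; set of 5 now {3, 5, 10}
Step 9: union(9, 6) -> merged; set of 9 now {2, 6, 8, 9}
Step 10: find(9) -> no change; set of 9 is {2, 6, 8, 9}
Step 11: find(2) -> no change; set of 2 is {2, 6, 8, 9}
Step 12: find(10) -> no change; set of 10 is {3, 5, 10}
Step 13: union(9, 1) -> merged; set of 9 now {1, 2, 6, 8, 9}
Step 14: union(6, 4) -> merged; set of 6 now {1, 2, 4, 6, 8, 9}
Step 15: union(4, 8) -> already same set; set of 4 now {1, 2, 4, 6, 8, 9}
Component of 1: {1, 2, 4, 6, 8, 9}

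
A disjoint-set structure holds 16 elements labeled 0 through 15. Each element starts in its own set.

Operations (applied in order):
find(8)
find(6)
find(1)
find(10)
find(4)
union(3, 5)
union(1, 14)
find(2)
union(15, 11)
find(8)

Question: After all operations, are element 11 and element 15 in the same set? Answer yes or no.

Step 1: find(8) -> no change; set of 8 is {8}
Step 2: find(6) -> no change; set of 6 is {6}
Step 3: find(1) -> no change; set of 1 is {1}
Step 4: find(10) -> no change; set of 10 is {10}
Step 5: find(4) -> no change; set of 4 is {4}
Step 6: union(3, 5) -> merged; set of 3 now {3, 5}
Step 7: union(1, 14) -> merged; set of 1 now {1, 14}
Step 8: find(2) -> no change; set of 2 is {2}
Step 9: union(15, 11) -> merged; set of 15 now {11, 15}
Step 10: find(8) -> no change; set of 8 is {8}
Set of 11: {11, 15}; 15 is a member.

Answer: yes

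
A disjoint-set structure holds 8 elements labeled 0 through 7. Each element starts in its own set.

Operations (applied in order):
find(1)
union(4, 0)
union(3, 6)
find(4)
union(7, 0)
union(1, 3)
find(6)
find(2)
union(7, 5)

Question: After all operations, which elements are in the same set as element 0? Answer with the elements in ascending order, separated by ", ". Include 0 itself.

Step 1: find(1) -> no change; set of 1 is {1}
Step 2: union(4, 0) -> merged; set of 4 now {0, 4}
Step 3: union(3, 6) -> merged; set of 3 now {3, 6}
Step 4: find(4) -> no change; set of 4 is {0, 4}
Step 5: union(7, 0) -> merged; set of 7 now {0, 4, 7}
Step 6: union(1, 3) -> merged; set of 1 now {1, 3, 6}
Step 7: find(6) -> no change; set of 6 is {1, 3, 6}
Step 8: find(2) -> no change; set of 2 is {2}
Step 9: union(7, 5) -> merged; set of 7 now {0, 4, 5, 7}
Component of 0: {0, 4, 5, 7}

Answer: 0, 4, 5, 7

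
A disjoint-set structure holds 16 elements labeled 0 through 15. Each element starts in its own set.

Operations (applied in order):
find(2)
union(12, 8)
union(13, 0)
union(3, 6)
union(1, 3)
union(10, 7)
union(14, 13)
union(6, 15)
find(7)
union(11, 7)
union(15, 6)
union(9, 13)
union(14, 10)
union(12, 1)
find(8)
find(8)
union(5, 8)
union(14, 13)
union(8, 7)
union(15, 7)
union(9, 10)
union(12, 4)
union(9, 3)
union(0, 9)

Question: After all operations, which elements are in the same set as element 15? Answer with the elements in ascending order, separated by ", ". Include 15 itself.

Step 1: find(2) -> no change; set of 2 is {2}
Step 2: union(12, 8) -> merged; set of 12 now {8, 12}
Step 3: union(13, 0) -> merged; set of 13 now {0, 13}
Step 4: union(3, 6) -> merged; set of 3 now {3, 6}
Step 5: union(1, 3) -> merged; set of 1 now {1, 3, 6}
Step 6: union(10, 7) -> merged; set of 10 now {7, 10}
Step 7: union(14, 13) -> merged; set of 14 now {0, 13, 14}
Step 8: union(6, 15) -> merged; set of 6 now {1, 3, 6, 15}
Step 9: find(7) -> no change; set of 7 is {7, 10}
Step 10: union(11, 7) -> merged; set of 11 now {7, 10, 11}
Step 11: union(15, 6) -> already same set; set of 15 now {1, 3, 6, 15}
Step 12: union(9, 13) -> merged; set of 9 now {0, 9, 13, 14}
Step 13: union(14, 10) -> merged; set of 14 now {0, 7, 9, 10, 11, 13, 14}
Step 14: union(12, 1) -> merged; set of 12 now {1, 3, 6, 8, 12, 15}
Step 15: find(8) -> no change; set of 8 is {1, 3, 6, 8, 12, 15}
Step 16: find(8) -> no change; set of 8 is {1, 3, 6, 8, 12, 15}
Step 17: union(5, 8) -> merged; set of 5 now {1, 3, 5, 6, 8, 12, 15}
Step 18: union(14, 13) -> already same set; set of 14 now {0, 7, 9, 10, 11, 13, 14}
Step 19: union(8, 7) -> merged; set of 8 now {0, 1, 3, 5, 6, 7, 8, 9, 10, 11, 12, 13, 14, 15}
Step 20: union(15, 7) -> already same set; set of 15 now {0, 1, 3, 5, 6, 7, 8, 9, 10, 11, 12, 13, 14, 15}
Step 21: union(9, 10) -> already same set; set of 9 now {0, 1, 3, 5, 6, 7, 8, 9, 10, 11, 12, 13, 14, 15}
Step 22: union(12, 4) -> merged; set of 12 now {0, 1, 3, 4, 5, 6, 7, 8, 9, 10, 11, 12, 13, 14, 15}
Step 23: union(9, 3) -> already same set; set of 9 now {0, 1, 3, 4, 5, 6, 7, 8, 9, 10, 11, 12, 13, 14, 15}
Step 24: union(0, 9) -> already same set; set of 0 now {0, 1, 3, 4, 5, 6, 7, 8, 9, 10, 11, 12, 13, 14, 15}
Component of 15: {0, 1, 3, 4, 5, 6, 7, 8, 9, 10, 11, 12, 13, 14, 15}

Answer: 0, 1, 3, 4, 5, 6, 7, 8, 9, 10, 11, 12, 13, 14, 15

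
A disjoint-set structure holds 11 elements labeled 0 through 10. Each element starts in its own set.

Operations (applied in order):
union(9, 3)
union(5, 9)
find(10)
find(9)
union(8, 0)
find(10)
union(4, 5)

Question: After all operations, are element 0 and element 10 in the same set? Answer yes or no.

Answer: no

Derivation:
Step 1: union(9, 3) -> merged; set of 9 now {3, 9}
Step 2: union(5, 9) -> merged; set of 5 now {3, 5, 9}
Step 3: find(10) -> no change; set of 10 is {10}
Step 4: find(9) -> no change; set of 9 is {3, 5, 9}
Step 5: union(8, 0) -> merged; set of 8 now {0, 8}
Step 6: find(10) -> no change; set of 10 is {10}
Step 7: union(4, 5) -> merged; set of 4 now {3, 4, 5, 9}
Set of 0: {0, 8}; 10 is not a member.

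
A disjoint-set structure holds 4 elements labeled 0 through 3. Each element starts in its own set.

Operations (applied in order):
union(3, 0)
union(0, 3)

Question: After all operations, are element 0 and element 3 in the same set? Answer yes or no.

Answer: yes

Derivation:
Step 1: union(3, 0) -> merged; set of 3 now {0, 3}
Step 2: union(0, 3) -> already same set; set of 0 now {0, 3}
Set of 0: {0, 3}; 3 is a member.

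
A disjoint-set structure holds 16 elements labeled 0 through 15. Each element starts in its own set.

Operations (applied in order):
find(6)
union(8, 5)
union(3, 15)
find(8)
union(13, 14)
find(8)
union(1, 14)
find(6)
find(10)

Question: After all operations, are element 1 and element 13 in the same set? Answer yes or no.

Step 1: find(6) -> no change; set of 6 is {6}
Step 2: union(8, 5) -> merged; set of 8 now {5, 8}
Step 3: union(3, 15) -> merged; set of 3 now {3, 15}
Step 4: find(8) -> no change; set of 8 is {5, 8}
Step 5: union(13, 14) -> merged; set of 13 now {13, 14}
Step 6: find(8) -> no change; set of 8 is {5, 8}
Step 7: union(1, 14) -> merged; set of 1 now {1, 13, 14}
Step 8: find(6) -> no change; set of 6 is {6}
Step 9: find(10) -> no change; set of 10 is {10}
Set of 1: {1, 13, 14}; 13 is a member.

Answer: yes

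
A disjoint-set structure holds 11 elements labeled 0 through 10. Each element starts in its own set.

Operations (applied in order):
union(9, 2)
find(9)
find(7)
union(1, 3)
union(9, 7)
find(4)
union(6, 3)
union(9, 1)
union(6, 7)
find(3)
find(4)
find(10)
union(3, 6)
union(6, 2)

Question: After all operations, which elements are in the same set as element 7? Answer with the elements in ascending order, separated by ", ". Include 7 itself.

Answer: 1, 2, 3, 6, 7, 9

Derivation:
Step 1: union(9, 2) -> merged; set of 9 now {2, 9}
Step 2: find(9) -> no change; set of 9 is {2, 9}
Step 3: find(7) -> no change; set of 7 is {7}
Step 4: union(1, 3) -> merged; set of 1 now {1, 3}
Step 5: union(9, 7) -> merged; set of 9 now {2, 7, 9}
Step 6: find(4) -> no change; set of 4 is {4}
Step 7: union(6, 3) -> merged; set of 6 now {1, 3, 6}
Step 8: union(9, 1) -> merged; set of 9 now {1, 2, 3, 6, 7, 9}
Step 9: union(6, 7) -> already same set; set of 6 now {1, 2, 3, 6, 7, 9}
Step 10: find(3) -> no change; set of 3 is {1, 2, 3, 6, 7, 9}
Step 11: find(4) -> no change; set of 4 is {4}
Step 12: find(10) -> no change; set of 10 is {10}
Step 13: union(3, 6) -> already same set; set of 3 now {1, 2, 3, 6, 7, 9}
Step 14: union(6, 2) -> already same set; set of 6 now {1, 2, 3, 6, 7, 9}
Component of 7: {1, 2, 3, 6, 7, 9}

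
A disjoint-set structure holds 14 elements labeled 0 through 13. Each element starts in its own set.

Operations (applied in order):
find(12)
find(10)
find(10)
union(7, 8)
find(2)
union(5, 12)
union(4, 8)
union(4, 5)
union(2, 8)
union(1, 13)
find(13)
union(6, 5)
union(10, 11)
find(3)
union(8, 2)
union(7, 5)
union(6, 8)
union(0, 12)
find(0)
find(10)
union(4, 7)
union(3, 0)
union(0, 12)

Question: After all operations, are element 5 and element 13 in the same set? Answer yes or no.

Step 1: find(12) -> no change; set of 12 is {12}
Step 2: find(10) -> no change; set of 10 is {10}
Step 3: find(10) -> no change; set of 10 is {10}
Step 4: union(7, 8) -> merged; set of 7 now {7, 8}
Step 5: find(2) -> no change; set of 2 is {2}
Step 6: union(5, 12) -> merged; set of 5 now {5, 12}
Step 7: union(4, 8) -> merged; set of 4 now {4, 7, 8}
Step 8: union(4, 5) -> merged; set of 4 now {4, 5, 7, 8, 12}
Step 9: union(2, 8) -> merged; set of 2 now {2, 4, 5, 7, 8, 12}
Step 10: union(1, 13) -> merged; set of 1 now {1, 13}
Step 11: find(13) -> no change; set of 13 is {1, 13}
Step 12: union(6, 5) -> merged; set of 6 now {2, 4, 5, 6, 7, 8, 12}
Step 13: union(10, 11) -> merged; set of 10 now {10, 11}
Step 14: find(3) -> no change; set of 3 is {3}
Step 15: union(8, 2) -> already same set; set of 8 now {2, 4, 5, 6, 7, 8, 12}
Step 16: union(7, 5) -> already same set; set of 7 now {2, 4, 5, 6, 7, 8, 12}
Step 17: union(6, 8) -> already same set; set of 6 now {2, 4, 5, 6, 7, 8, 12}
Step 18: union(0, 12) -> merged; set of 0 now {0, 2, 4, 5, 6, 7, 8, 12}
Step 19: find(0) -> no change; set of 0 is {0, 2, 4, 5, 6, 7, 8, 12}
Step 20: find(10) -> no change; set of 10 is {10, 11}
Step 21: union(4, 7) -> already same set; set of 4 now {0, 2, 4, 5, 6, 7, 8, 12}
Step 22: union(3, 0) -> merged; set of 3 now {0, 2, 3, 4, 5, 6, 7, 8, 12}
Step 23: union(0, 12) -> already same set; set of 0 now {0, 2, 3, 4, 5, 6, 7, 8, 12}
Set of 5: {0, 2, 3, 4, 5, 6, 7, 8, 12}; 13 is not a member.

Answer: no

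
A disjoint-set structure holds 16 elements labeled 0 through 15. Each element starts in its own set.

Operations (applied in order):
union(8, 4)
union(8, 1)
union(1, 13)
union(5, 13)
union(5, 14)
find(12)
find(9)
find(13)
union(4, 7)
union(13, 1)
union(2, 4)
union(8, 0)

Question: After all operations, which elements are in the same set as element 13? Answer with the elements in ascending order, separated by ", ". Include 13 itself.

Step 1: union(8, 4) -> merged; set of 8 now {4, 8}
Step 2: union(8, 1) -> merged; set of 8 now {1, 4, 8}
Step 3: union(1, 13) -> merged; set of 1 now {1, 4, 8, 13}
Step 4: union(5, 13) -> merged; set of 5 now {1, 4, 5, 8, 13}
Step 5: union(5, 14) -> merged; set of 5 now {1, 4, 5, 8, 13, 14}
Step 6: find(12) -> no change; set of 12 is {12}
Step 7: find(9) -> no change; set of 9 is {9}
Step 8: find(13) -> no change; set of 13 is {1, 4, 5, 8, 13, 14}
Step 9: union(4, 7) -> merged; set of 4 now {1, 4, 5, 7, 8, 13, 14}
Step 10: union(13, 1) -> already same set; set of 13 now {1, 4, 5, 7, 8, 13, 14}
Step 11: union(2, 4) -> merged; set of 2 now {1, 2, 4, 5, 7, 8, 13, 14}
Step 12: union(8, 0) -> merged; set of 8 now {0, 1, 2, 4, 5, 7, 8, 13, 14}
Component of 13: {0, 1, 2, 4, 5, 7, 8, 13, 14}

Answer: 0, 1, 2, 4, 5, 7, 8, 13, 14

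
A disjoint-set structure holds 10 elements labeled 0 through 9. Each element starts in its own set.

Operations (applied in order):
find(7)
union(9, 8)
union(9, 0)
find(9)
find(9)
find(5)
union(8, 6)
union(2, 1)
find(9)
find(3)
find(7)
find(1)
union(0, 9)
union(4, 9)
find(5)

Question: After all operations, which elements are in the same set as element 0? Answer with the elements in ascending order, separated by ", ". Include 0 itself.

Step 1: find(7) -> no change; set of 7 is {7}
Step 2: union(9, 8) -> merged; set of 9 now {8, 9}
Step 3: union(9, 0) -> merged; set of 9 now {0, 8, 9}
Step 4: find(9) -> no change; set of 9 is {0, 8, 9}
Step 5: find(9) -> no change; set of 9 is {0, 8, 9}
Step 6: find(5) -> no change; set of 5 is {5}
Step 7: union(8, 6) -> merged; set of 8 now {0, 6, 8, 9}
Step 8: union(2, 1) -> merged; set of 2 now {1, 2}
Step 9: find(9) -> no change; set of 9 is {0, 6, 8, 9}
Step 10: find(3) -> no change; set of 3 is {3}
Step 11: find(7) -> no change; set of 7 is {7}
Step 12: find(1) -> no change; set of 1 is {1, 2}
Step 13: union(0, 9) -> already same set; set of 0 now {0, 6, 8, 9}
Step 14: union(4, 9) -> merged; set of 4 now {0, 4, 6, 8, 9}
Step 15: find(5) -> no change; set of 5 is {5}
Component of 0: {0, 4, 6, 8, 9}

Answer: 0, 4, 6, 8, 9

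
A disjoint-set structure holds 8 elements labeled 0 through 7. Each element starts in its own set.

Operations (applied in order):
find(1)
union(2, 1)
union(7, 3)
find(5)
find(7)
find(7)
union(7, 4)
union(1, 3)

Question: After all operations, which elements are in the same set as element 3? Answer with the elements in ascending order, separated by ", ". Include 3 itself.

Answer: 1, 2, 3, 4, 7

Derivation:
Step 1: find(1) -> no change; set of 1 is {1}
Step 2: union(2, 1) -> merged; set of 2 now {1, 2}
Step 3: union(7, 3) -> merged; set of 7 now {3, 7}
Step 4: find(5) -> no change; set of 5 is {5}
Step 5: find(7) -> no change; set of 7 is {3, 7}
Step 6: find(7) -> no change; set of 7 is {3, 7}
Step 7: union(7, 4) -> merged; set of 7 now {3, 4, 7}
Step 8: union(1, 3) -> merged; set of 1 now {1, 2, 3, 4, 7}
Component of 3: {1, 2, 3, 4, 7}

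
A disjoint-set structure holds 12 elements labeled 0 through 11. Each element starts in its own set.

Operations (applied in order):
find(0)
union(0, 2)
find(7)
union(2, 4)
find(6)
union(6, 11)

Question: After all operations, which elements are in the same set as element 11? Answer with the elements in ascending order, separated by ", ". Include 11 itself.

Step 1: find(0) -> no change; set of 0 is {0}
Step 2: union(0, 2) -> merged; set of 0 now {0, 2}
Step 3: find(7) -> no change; set of 7 is {7}
Step 4: union(2, 4) -> merged; set of 2 now {0, 2, 4}
Step 5: find(6) -> no change; set of 6 is {6}
Step 6: union(6, 11) -> merged; set of 6 now {6, 11}
Component of 11: {6, 11}

Answer: 6, 11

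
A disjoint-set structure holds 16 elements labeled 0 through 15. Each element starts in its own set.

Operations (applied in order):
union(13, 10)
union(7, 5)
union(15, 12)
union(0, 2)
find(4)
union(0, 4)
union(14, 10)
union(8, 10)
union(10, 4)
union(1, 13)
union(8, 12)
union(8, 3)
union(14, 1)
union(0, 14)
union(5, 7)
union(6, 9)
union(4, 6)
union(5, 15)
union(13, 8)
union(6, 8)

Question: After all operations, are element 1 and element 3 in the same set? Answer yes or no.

Answer: yes

Derivation:
Step 1: union(13, 10) -> merged; set of 13 now {10, 13}
Step 2: union(7, 5) -> merged; set of 7 now {5, 7}
Step 3: union(15, 12) -> merged; set of 15 now {12, 15}
Step 4: union(0, 2) -> merged; set of 0 now {0, 2}
Step 5: find(4) -> no change; set of 4 is {4}
Step 6: union(0, 4) -> merged; set of 0 now {0, 2, 4}
Step 7: union(14, 10) -> merged; set of 14 now {10, 13, 14}
Step 8: union(8, 10) -> merged; set of 8 now {8, 10, 13, 14}
Step 9: union(10, 4) -> merged; set of 10 now {0, 2, 4, 8, 10, 13, 14}
Step 10: union(1, 13) -> merged; set of 1 now {0, 1, 2, 4, 8, 10, 13, 14}
Step 11: union(8, 12) -> merged; set of 8 now {0, 1, 2, 4, 8, 10, 12, 13, 14, 15}
Step 12: union(8, 3) -> merged; set of 8 now {0, 1, 2, 3, 4, 8, 10, 12, 13, 14, 15}
Step 13: union(14, 1) -> already same set; set of 14 now {0, 1, 2, 3, 4, 8, 10, 12, 13, 14, 15}
Step 14: union(0, 14) -> already same set; set of 0 now {0, 1, 2, 3, 4, 8, 10, 12, 13, 14, 15}
Step 15: union(5, 7) -> already same set; set of 5 now {5, 7}
Step 16: union(6, 9) -> merged; set of 6 now {6, 9}
Step 17: union(4, 6) -> merged; set of 4 now {0, 1, 2, 3, 4, 6, 8, 9, 10, 12, 13, 14, 15}
Step 18: union(5, 15) -> merged; set of 5 now {0, 1, 2, 3, 4, 5, 6, 7, 8, 9, 10, 12, 13, 14, 15}
Step 19: union(13, 8) -> already same set; set of 13 now {0, 1, 2, 3, 4, 5, 6, 7, 8, 9, 10, 12, 13, 14, 15}
Step 20: union(6, 8) -> already same set; set of 6 now {0, 1, 2, 3, 4, 5, 6, 7, 8, 9, 10, 12, 13, 14, 15}
Set of 1: {0, 1, 2, 3, 4, 5, 6, 7, 8, 9, 10, 12, 13, 14, 15}; 3 is a member.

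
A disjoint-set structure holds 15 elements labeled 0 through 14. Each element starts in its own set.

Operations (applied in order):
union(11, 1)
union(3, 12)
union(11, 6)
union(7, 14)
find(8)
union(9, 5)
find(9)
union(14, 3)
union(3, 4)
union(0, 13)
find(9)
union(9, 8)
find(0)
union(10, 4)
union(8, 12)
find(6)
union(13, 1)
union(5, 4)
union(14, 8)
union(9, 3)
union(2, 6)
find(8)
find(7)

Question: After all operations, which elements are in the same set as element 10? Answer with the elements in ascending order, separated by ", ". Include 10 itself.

Step 1: union(11, 1) -> merged; set of 11 now {1, 11}
Step 2: union(3, 12) -> merged; set of 3 now {3, 12}
Step 3: union(11, 6) -> merged; set of 11 now {1, 6, 11}
Step 4: union(7, 14) -> merged; set of 7 now {7, 14}
Step 5: find(8) -> no change; set of 8 is {8}
Step 6: union(9, 5) -> merged; set of 9 now {5, 9}
Step 7: find(9) -> no change; set of 9 is {5, 9}
Step 8: union(14, 3) -> merged; set of 14 now {3, 7, 12, 14}
Step 9: union(3, 4) -> merged; set of 3 now {3, 4, 7, 12, 14}
Step 10: union(0, 13) -> merged; set of 0 now {0, 13}
Step 11: find(9) -> no change; set of 9 is {5, 9}
Step 12: union(9, 8) -> merged; set of 9 now {5, 8, 9}
Step 13: find(0) -> no change; set of 0 is {0, 13}
Step 14: union(10, 4) -> merged; set of 10 now {3, 4, 7, 10, 12, 14}
Step 15: union(8, 12) -> merged; set of 8 now {3, 4, 5, 7, 8, 9, 10, 12, 14}
Step 16: find(6) -> no change; set of 6 is {1, 6, 11}
Step 17: union(13, 1) -> merged; set of 13 now {0, 1, 6, 11, 13}
Step 18: union(5, 4) -> already same set; set of 5 now {3, 4, 5, 7, 8, 9, 10, 12, 14}
Step 19: union(14, 8) -> already same set; set of 14 now {3, 4, 5, 7, 8, 9, 10, 12, 14}
Step 20: union(9, 3) -> already same set; set of 9 now {3, 4, 5, 7, 8, 9, 10, 12, 14}
Step 21: union(2, 6) -> merged; set of 2 now {0, 1, 2, 6, 11, 13}
Step 22: find(8) -> no change; set of 8 is {3, 4, 5, 7, 8, 9, 10, 12, 14}
Step 23: find(7) -> no change; set of 7 is {3, 4, 5, 7, 8, 9, 10, 12, 14}
Component of 10: {3, 4, 5, 7, 8, 9, 10, 12, 14}

Answer: 3, 4, 5, 7, 8, 9, 10, 12, 14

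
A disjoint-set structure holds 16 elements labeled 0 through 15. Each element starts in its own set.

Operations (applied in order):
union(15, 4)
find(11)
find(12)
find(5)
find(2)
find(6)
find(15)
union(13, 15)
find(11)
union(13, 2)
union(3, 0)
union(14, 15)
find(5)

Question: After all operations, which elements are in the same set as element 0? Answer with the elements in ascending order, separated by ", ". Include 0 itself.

Answer: 0, 3

Derivation:
Step 1: union(15, 4) -> merged; set of 15 now {4, 15}
Step 2: find(11) -> no change; set of 11 is {11}
Step 3: find(12) -> no change; set of 12 is {12}
Step 4: find(5) -> no change; set of 5 is {5}
Step 5: find(2) -> no change; set of 2 is {2}
Step 6: find(6) -> no change; set of 6 is {6}
Step 7: find(15) -> no change; set of 15 is {4, 15}
Step 8: union(13, 15) -> merged; set of 13 now {4, 13, 15}
Step 9: find(11) -> no change; set of 11 is {11}
Step 10: union(13, 2) -> merged; set of 13 now {2, 4, 13, 15}
Step 11: union(3, 0) -> merged; set of 3 now {0, 3}
Step 12: union(14, 15) -> merged; set of 14 now {2, 4, 13, 14, 15}
Step 13: find(5) -> no change; set of 5 is {5}
Component of 0: {0, 3}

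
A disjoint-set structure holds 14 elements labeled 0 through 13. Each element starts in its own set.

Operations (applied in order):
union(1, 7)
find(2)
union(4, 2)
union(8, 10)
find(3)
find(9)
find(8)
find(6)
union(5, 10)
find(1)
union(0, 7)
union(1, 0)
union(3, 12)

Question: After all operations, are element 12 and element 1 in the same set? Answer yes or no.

Step 1: union(1, 7) -> merged; set of 1 now {1, 7}
Step 2: find(2) -> no change; set of 2 is {2}
Step 3: union(4, 2) -> merged; set of 4 now {2, 4}
Step 4: union(8, 10) -> merged; set of 8 now {8, 10}
Step 5: find(3) -> no change; set of 3 is {3}
Step 6: find(9) -> no change; set of 9 is {9}
Step 7: find(8) -> no change; set of 8 is {8, 10}
Step 8: find(6) -> no change; set of 6 is {6}
Step 9: union(5, 10) -> merged; set of 5 now {5, 8, 10}
Step 10: find(1) -> no change; set of 1 is {1, 7}
Step 11: union(0, 7) -> merged; set of 0 now {0, 1, 7}
Step 12: union(1, 0) -> already same set; set of 1 now {0, 1, 7}
Step 13: union(3, 12) -> merged; set of 3 now {3, 12}
Set of 12: {3, 12}; 1 is not a member.

Answer: no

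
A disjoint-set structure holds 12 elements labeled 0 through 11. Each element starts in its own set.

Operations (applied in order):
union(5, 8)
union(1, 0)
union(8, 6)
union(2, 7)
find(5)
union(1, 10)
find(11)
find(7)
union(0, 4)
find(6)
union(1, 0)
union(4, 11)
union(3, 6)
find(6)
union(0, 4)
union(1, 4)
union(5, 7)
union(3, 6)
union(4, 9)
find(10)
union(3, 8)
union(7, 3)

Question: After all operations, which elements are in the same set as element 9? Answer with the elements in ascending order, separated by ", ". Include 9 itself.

Answer: 0, 1, 4, 9, 10, 11

Derivation:
Step 1: union(5, 8) -> merged; set of 5 now {5, 8}
Step 2: union(1, 0) -> merged; set of 1 now {0, 1}
Step 3: union(8, 6) -> merged; set of 8 now {5, 6, 8}
Step 4: union(2, 7) -> merged; set of 2 now {2, 7}
Step 5: find(5) -> no change; set of 5 is {5, 6, 8}
Step 6: union(1, 10) -> merged; set of 1 now {0, 1, 10}
Step 7: find(11) -> no change; set of 11 is {11}
Step 8: find(7) -> no change; set of 7 is {2, 7}
Step 9: union(0, 4) -> merged; set of 0 now {0, 1, 4, 10}
Step 10: find(6) -> no change; set of 6 is {5, 6, 8}
Step 11: union(1, 0) -> already same set; set of 1 now {0, 1, 4, 10}
Step 12: union(4, 11) -> merged; set of 4 now {0, 1, 4, 10, 11}
Step 13: union(3, 6) -> merged; set of 3 now {3, 5, 6, 8}
Step 14: find(6) -> no change; set of 6 is {3, 5, 6, 8}
Step 15: union(0, 4) -> already same set; set of 0 now {0, 1, 4, 10, 11}
Step 16: union(1, 4) -> already same set; set of 1 now {0, 1, 4, 10, 11}
Step 17: union(5, 7) -> merged; set of 5 now {2, 3, 5, 6, 7, 8}
Step 18: union(3, 6) -> already same set; set of 3 now {2, 3, 5, 6, 7, 8}
Step 19: union(4, 9) -> merged; set of 4 now {0, 1, 4, 9, 10, 11}
Step 20: find(10) -> no change; set of 10 is {0, 1, 4, 9, 10, 11}
Step 21: union(3, 8) -> already same set; set of 3 now {2, 3, 5, 6, 7, 8}
Step 22: union(7, 3) -> already same set; set of 7 now {2, 3, 5, 6, 7, 8}
Component of 9: {0, 1, 4, 9, 10, 11}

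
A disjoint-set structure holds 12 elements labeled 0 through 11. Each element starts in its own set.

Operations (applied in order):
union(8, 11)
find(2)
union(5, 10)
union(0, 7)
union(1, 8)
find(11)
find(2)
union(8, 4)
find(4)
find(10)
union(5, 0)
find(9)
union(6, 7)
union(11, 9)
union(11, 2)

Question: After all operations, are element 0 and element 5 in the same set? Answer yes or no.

Step 1: union(8, 11) -> merged; set of 8 now {8, 11}
Step 2: find(2) -> no change; set of 2 is {2}
Step 3: union(5, 10) -> merged; set of 5 now {5, 10}
Step 4: union(0, 7) -> merged; set of 0 now {0, 7}
Step 5: union(1, 8) -> merged; set of 1 now {1, 8, 11}
Step 6: find(11) -> no change; set of 11 is {1, 8, 11}
Step 7: find(2) -> no change; set of 2 is {2}
Step 8: union(8, 4) -> merged; set of 8 now {1, 4, 8, 11}
Step 9: find(4) -> no change; set of 4 is {1, 4, 8, 11}
Step 10: find(10) -> no change; set of 10 is {5, 10}
Step 11: union(5, 0) -> merged; set of 5 now {0, 5, 7, 10}
Step 12: find(9) -> no change; set of 9 is {9}
Step 13: union(6, 7) -> merged; set of 6 now {0, 5, 6, 7, 10}
Step 14: union(11, 9) -> merged; set of 11 now {1, 4, 8, 9, 11}
Step 15: union(11, 2) -> merged; set of 11 now {1, 2, 4, 8, 9, 11}
Set of 0: {0, 5, 6, 7, 10}; 5 is a member.

Answer: yes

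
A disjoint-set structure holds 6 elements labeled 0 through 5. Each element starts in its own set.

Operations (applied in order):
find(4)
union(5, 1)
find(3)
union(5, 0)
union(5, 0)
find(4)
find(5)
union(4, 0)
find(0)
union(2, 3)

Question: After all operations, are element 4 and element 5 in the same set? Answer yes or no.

Step 1: find(4) -> no change; set of 4 is {4}
Step 2: union(5, 1) -> merged; set of 5 now {1, 5}
Step 3: find(3) -> no change; set of 3 is {3}
Step 4: union(5, 0) -> merged; set of 5 now {0, 1, 5}
Step 5: union(5, 0) -> already same set; set of 5 now {0, 1, 5}
Step 6: find(4) -> no change; set of 4 is {4}
Step 7: find(5) -> no change; set of 5 is {0, 1, 5}
Step 8: union(4, 0) -> merged; set of 4 now {0, 1, 4, 5}
Step 9: find(0) -> no change; set of 0 is {0, 1, 4, 5}
Step 10: union(2, 3) -> merged; set of 2 now {2, 3}
Set of 4: {0, 1, 4, 5}; 5 is a member.

Answer: yes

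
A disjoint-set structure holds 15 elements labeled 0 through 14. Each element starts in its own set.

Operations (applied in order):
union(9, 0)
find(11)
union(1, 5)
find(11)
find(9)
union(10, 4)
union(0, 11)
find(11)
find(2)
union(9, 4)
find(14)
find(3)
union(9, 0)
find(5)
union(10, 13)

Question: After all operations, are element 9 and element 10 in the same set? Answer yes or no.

Step 1: union(9, 0) -> merged; set of 9 now {0, 9}
Step 2: find(11) -> no change; set of 11 is {11}
Step 3: union(1, 5) -> merged; set of 1 now {1, 5}
Step 4: find(11) -> no change; set of 11 is {11}
Step 5: find(9) -> no change; set of 9 is {0, 9}
Step 6: union(10, 4) -> merged; set of 10 now {4, 10}
Step 7: union(0, 11) -> merged; set of 0 now {0, 9, 11}
Step 8: find(11) -> no change; set of 11 is {0, 9, 11}
Step 9: find(2) -> no change; set of 2 is {2}
Step 10: union(9, 4) -> merged; set of 9 now {0, 4, 9, 10, 11}
Step 11: find(14) -> no change; set of 14 is {14}
Step 12: find(3) -> no change; set of 3 is {3}
Step 13: union(9, 0) -> already same set; set of 9 now {0, 4, 9, 10, 11}
Step 14: find(5) -> no change; set of 5 is {1, 5}
Step 15: union(10, 13) -> merged; set of 10 now {0, 4, 9, 10, 11, 13}
Set of 9: {0, 4, 9, 10, 11, 13}; 10 is a member.

Answer: yes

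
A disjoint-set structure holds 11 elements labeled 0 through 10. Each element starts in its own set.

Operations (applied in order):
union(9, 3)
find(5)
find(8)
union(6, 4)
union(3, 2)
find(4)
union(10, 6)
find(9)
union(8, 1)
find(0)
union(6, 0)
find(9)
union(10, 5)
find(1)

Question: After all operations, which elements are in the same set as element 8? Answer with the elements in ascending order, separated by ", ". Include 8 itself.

Step 1: union(9, 3) -> merged; set of 9 now {3, 9}
Step 2: find(5) -> no change; set of 5 is {5}
Step 3: find(8) -> no change; set of 8 is {8}
Step 4: union(6, 4) -> merged; set of 6 now {4, 6}
Step 5: union(3, 2) -> merged; set of 3 now {2, 3, 9}
Step 6: find(4) -> no change; set of 4 is {4, 6}
Step 7: union(10, 6) -> merged; set of 10 now {4, 6, 10}
Step 8: find(9) -> no change; set of 9 is {2, 3, 9}
Step 9: union(8, 1) -> merged; set of 8 now {1, 8}
Step 10: find(0) -> no change; set of 0 is {0}
Step 11: union(6, 0) -> merged; set of 6 now {0, 4, 6, 10}
Step 12: find(9) -> no change; set of 9 is {2, 3, 9}
Step 13: union(10, 5) -> merged; set of 10 now {0, 4, 5, 6, 10}
Step 14: find(1) -> no change; set of 1 is {1, 8}
Component of 8: {1, 8}

Answer: 1, 8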